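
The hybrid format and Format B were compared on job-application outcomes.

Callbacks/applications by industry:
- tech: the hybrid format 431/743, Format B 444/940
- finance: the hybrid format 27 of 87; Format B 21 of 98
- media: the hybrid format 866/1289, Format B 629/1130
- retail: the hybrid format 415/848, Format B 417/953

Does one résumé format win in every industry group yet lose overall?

Tech: the hybrid format 431/743 = 58.0%, Format B 444/940 = 47.2% → the hybrid format
Finance: the hybrid format 27/87 = 31.0%, Format B 21/98 = 21.4% → the hybrid format
Media: the hybrid format 866/1289 = 67.2%, Format B 629/1130 = 55.7% → the hybrid format
Retail: the hybrid format 415/848 = 48.9%, Format B 417/953 = 43.8% → the hybrid format
Overall: the hybrid format 1739/2967 = 58.6%, Format B 1511/3121 = 48.4% → the hybrid format
The hybrid format wins overall and in every industry group — no reversal.

No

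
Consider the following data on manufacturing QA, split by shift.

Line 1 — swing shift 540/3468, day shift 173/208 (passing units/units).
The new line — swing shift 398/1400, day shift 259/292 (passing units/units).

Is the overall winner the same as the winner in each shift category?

Yes

Swing shift: Line 1 540/3468 = 15.6%, the new line 398/1400 = 28.4% → the new line
Day shift: Line 1 173/208 = 83.2%, the new line 259/292 = 88.7% → the new line
Overall: Line 1 713/3676 = 19.4%, the new line 657/1692 = 38.8% → the new line
The new line wins overall and in every shift group — no reversal.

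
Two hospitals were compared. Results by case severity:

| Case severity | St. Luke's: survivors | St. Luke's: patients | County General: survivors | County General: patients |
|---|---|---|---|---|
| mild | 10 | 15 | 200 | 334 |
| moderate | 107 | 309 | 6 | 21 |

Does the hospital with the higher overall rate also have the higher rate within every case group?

Mild: St. Luke's 10/15 = 66.7%, County General 200/334 = 59.9% → St. Luke's
Moderate: St. Luke's 107/309 = 34.6%, County General 6/21 = 28.6% → St. Luke's
Overall: St. Luke's 117/324 = 36.1%, County General 206/355 = 58.0% → County General
St. Luke's wins each case group but County General wins overall — the comparison reverses. St. Luke's's patients skew toward moderate, which has a lower base rate.

No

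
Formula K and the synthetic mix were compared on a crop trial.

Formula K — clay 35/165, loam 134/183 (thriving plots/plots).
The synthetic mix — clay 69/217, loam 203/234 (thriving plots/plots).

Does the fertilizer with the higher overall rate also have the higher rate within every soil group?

Yes

Clay: Formula K 35/165 = 21.2%, the synthetic mix 69/217 = 31.8% → the synthetic mix
Loam: Formula K 134/183 = 73.2%, the synthetic mix 203/234 = 86.8% → the synthetic mix
Overall: Formula K 169/348 = 48.6%, the synthetic mix 272/451 = 60.3% → the synthetic mix
The synthetic mix wins overall and in every soil group — no reversal.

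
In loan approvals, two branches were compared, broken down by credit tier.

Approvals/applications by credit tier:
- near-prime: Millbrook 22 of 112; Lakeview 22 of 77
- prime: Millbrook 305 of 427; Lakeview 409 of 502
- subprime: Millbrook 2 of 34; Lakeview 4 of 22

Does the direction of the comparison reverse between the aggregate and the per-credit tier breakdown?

Near-prime: Millbrook 22/112 = 19.6%, Lakeview 22/77 = 28.6% → Lakeview
Prime: Millbrook 305/427 = 71.4%, Lakeview 409/502 = 81.5% → Lakeview
Subprime: Millbrook 2/34 = 5.9%, Lakeview 4/22 = 18.2% → Lakeview
Overall: Millbrook 329/573 = 57.4%, Lakeview 435/601 = 72.4% → Lakeview
Lakeview wins overall and in every credit group — no reversal.

No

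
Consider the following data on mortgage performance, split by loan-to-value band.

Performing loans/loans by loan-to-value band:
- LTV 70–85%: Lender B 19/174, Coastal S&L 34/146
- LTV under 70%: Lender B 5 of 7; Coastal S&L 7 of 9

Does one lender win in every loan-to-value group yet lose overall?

LTV 70–85%: Lender B 19/174 = 10.9%, Coastal S&L 34/146 = 23.3% → Coastal S&L
LTV under 70%: Lender B 5/7 = 71.4%, Coastal S&L 7/9 = 77.8% → Coastal S&L
Overall: Lender B 24/181 = 13.3%, Coastal S&L 41/155 = 26.5% → Coastal S&L
Coastal S&L wins overall and in every loan-to-value group — no reversal.

No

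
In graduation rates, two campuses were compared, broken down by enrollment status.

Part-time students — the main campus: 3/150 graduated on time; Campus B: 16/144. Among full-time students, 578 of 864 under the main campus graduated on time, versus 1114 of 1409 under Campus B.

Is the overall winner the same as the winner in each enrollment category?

Yes

Part-time: the main campus 3/150 = 2.0%, Campus B 16/144 = 11.1% → Campus B
Full-time: the main campus 578/864 = 66.9%, Campus B 1114/1409 = 79.1% → Campus B
Overall: the main campus 581/1014 = 57.3%, Campus B 1130/1553 = 72.8% → Campus B
Campus B wins overall and in every enrollment group — no reversal.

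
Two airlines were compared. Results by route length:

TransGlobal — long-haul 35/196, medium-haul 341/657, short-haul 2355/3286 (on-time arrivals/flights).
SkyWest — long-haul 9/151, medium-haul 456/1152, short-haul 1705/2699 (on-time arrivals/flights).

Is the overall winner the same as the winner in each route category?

Long-haul: TransGlobal 35/196 = 17.9%, SkyWest 9/151 = 6.0% → TransGlobal
Medium-haul: TransGlobal 341/657 = 51.9%, SkyWest 456/1152 = 39.6% → TransGlobal
Short-haul: TransGlobal 2355/3286 = 71.7%, SkyWest 1705/2699 = 63.2% → TransGlobal
Overall: TransGlobal 2731/4139 = 66.0%, SkyWest 2170/4002 = 54.2% → TransGlobal
TransGlobal wins overall and in every route group — no reversal.

Yes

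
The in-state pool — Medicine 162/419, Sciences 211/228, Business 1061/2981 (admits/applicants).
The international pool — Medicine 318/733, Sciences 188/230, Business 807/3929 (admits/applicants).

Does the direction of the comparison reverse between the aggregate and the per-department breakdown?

Medicine: the in-state pool 162/419 = 38.7%, the international pool 318/733 = 43.4% → the international pool
Sciences: the in-state pool 211/228 = 92.5%, the international pool 188/230 = 81.7% → the in-state pool
Business: the in-state pool 1061/2981 = 35.6%, the international pool 807/3929 = 20.5% → the in-state pool
Overall: the in-state pool 1434/3628 = 39.5%, the international pool 1313/4892 = 26.8% → the in-state pool
Neither sweeps: the in-state pool wins 2 of 3 groups, the international pool wins 1. The in-state pool wins overall but not every group — no Simpson reversal.

No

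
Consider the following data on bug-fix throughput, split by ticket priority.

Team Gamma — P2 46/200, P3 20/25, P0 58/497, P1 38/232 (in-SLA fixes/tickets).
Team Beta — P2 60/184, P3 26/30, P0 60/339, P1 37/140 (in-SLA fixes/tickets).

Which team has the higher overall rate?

Team Beta

P2: Team Gamma 46/200 = 23.0%, Team Beta 60/184 = 32.6% → Team Beta
P3: Team Gamma 20/25 = 80.0%, Team Beta 26/30 = 86.7% → Team Beta
P0: Team Gamma 58/497 = 11.7%, Team Beta 60/339 = 17.7% → Team Beta
P1: Team Gamma 38/232 = 16.4%, Team Beta 37/140 = 26.4% → Team Beta
Overall: Team Gamma 162/954 = 17.0%, Team Beta 183/693 = 26.4% → Team Beta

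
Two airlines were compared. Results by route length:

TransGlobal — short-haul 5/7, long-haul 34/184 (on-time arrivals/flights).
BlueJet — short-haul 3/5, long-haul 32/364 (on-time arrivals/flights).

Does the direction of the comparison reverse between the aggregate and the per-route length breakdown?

No

Short-haul: TransGlobal 5/7 = 71.4%, BlueJet 3/5 = 60.0% → TransGlobal
Long-haul: TransGlobal 34/184 = 18.5%, BlueJet 32/364 = 8.8% → TransGlobal
Overall: TransGlobal 39/191 = 20.4%, BlueJet 35/369 = 9.5% → TransGlobal
TransGlobal wins overall and in every route group — no reversal.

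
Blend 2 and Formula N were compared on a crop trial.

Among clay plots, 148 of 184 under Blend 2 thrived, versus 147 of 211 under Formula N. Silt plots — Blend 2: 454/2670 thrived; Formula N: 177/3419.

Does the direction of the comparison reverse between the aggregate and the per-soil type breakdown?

No

Clay: Blend 2 148/184 = 80.4%, Formula N 147/211 = 69.7% → Blend 2
Silt: Blend 2 454/2670 = 17.0%, Formula N 177/3419 = 5.2% → Blend 2
Overall: Blend 2 602/2854 = 21.1%, Formula N 324/3630 = 8.9% → Blend 2
Blend 2 wins overall and in every soil group — no reversal.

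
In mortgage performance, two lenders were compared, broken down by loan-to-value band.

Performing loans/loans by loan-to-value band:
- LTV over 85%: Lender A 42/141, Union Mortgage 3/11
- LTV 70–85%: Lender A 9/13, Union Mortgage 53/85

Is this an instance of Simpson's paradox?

LTV over 85%: Lender A 42/141 = 29.8%, Union Mortgage 3/11 = 27.3% → Lender A
LTV 70–85%: Lender A 9/13 = 69.2%, Union Mortgage 53/85 = 62.4% → Lender A
Overall: Lender A 51/154 = 33.1%, Union Mortgage 56/96 = 58.3% → Union Mortgage
Lender A wins each loan-to-value group but Union Mortgage wins overall — the comparison reverses. Lender A's loans skew toward LTV over 85%, which has a lower base rate.

Yes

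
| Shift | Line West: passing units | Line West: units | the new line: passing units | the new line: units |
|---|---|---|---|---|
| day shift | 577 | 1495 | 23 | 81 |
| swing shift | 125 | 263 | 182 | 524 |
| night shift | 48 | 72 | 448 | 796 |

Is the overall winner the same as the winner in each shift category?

Day shift: Line West 577/1495 = 38.6%, the new line 23/81 = 28.4% → Line West
Swing shift: Line West 125/263 = 47.5%, the new line 182/524 = 34.7% → Line West
Night shift: Line West 48/72 = 66.7%, the new line 448/796 = 56.3% → Line West
Overall: Line West 750/1830 = 41.0%, the new line 653/1401 = 46.6% → the new line
Line West wins each shift group but the new line wins overall — the comparison reverses. Line West's units skew toward day shift, which has a lower base rate.

No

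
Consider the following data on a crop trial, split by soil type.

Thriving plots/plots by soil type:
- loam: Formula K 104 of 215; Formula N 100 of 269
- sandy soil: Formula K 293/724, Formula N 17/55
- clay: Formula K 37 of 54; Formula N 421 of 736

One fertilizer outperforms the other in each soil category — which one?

Loam: Formula K 104/215 = 48.4%, Formula N 100/269 = 37.2% → Formula K
Sandy soil: Formula K 293/724 = 40.5%, Formula N 17/55 = 30.9% → Formula K
Clay: Formula K 37/54 = 68.5%, Formula N 421/736 = 57.2% → Formula K
Formula K has the higher rate in all 3 groups.

Formula K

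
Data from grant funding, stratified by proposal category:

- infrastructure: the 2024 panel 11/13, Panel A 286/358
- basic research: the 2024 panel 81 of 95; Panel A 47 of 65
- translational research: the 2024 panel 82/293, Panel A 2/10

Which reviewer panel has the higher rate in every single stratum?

Infrastructure: the 2024 panel 11/13 = 84.6%, Panel A 286/358 = 79.9% → the 2024 panel
Basic research: the 2024 panel 81/95 = 85.3%, Panel A 47/65 = 72.3% → the 2024 panel
Translational research: the 2024 panel 82/293 = 28.0%, Panel A 2/10 = 20.0% → the 2024 panel
The 2024 panel has the higher rate in all 3 groups.

the 2024 panel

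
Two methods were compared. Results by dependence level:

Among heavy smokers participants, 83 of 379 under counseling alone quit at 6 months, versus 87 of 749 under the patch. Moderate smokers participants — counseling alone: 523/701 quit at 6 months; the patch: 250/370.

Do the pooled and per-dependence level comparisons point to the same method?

Yes

Heavy smokers: counseling alone 83/379 = 21.9%, the patch 87/749 = 11.6% → counseling alone
Moderate smokers: counseling alone 523/701 = 74.6%, the patch 250/370 = 67.6% → counseling alone
Overall: counseling alone 606/1080 = 56.1%, the patch 337/1119 = 30.1% → counseling alone
Counseling alone wins overall and in every dependence group — no reversal.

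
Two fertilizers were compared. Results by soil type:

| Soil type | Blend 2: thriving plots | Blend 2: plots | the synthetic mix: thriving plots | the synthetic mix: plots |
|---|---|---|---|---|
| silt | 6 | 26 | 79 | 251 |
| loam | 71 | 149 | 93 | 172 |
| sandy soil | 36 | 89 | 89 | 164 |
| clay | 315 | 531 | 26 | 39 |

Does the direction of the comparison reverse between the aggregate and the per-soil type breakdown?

Yes

Silt: Blend 2 6/26 = 23.1%, the synthetic mix 79/251 = 31.5% → the synthetic mix
Loam: Blend 2 71/149 = 47.7%, the synthetic mix 93/172 = 54.1% → the synthetic mix
Sandy soil: Blend 2 36/89 = 40.4%, the synthetic mix 89/164 = 54.3% → the synthetic mix
Clay: Blend 2 315/531 = 59.3%, the synthetic mix 26/39 = 66.7% → the synthetic mix
Overall: Blend 2 428/795 = 53.8%, the synthetic mix 287/626 = 45.8% → Blend 2
The synthetic mix wins each soil group but Blend 2 wins overall — the comparison reverses. The synthetic mix's plots skew toward silt, which has a lower base rate.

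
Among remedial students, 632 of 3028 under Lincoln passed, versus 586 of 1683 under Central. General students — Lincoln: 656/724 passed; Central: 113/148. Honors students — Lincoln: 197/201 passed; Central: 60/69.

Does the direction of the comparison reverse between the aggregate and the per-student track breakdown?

Remedial: Lincoln 632/3028 = 20.9%, Central 586/1683 = 34.8% → Central
General: Lincoln 656/724 = 90.6%, Central 113/148 = 76.4% → Lincoln
Honors: Lincoln 197/201 = 98.0%, Central 60/69 = 87.0% → Lincoln
Overall: Lincoln 1485/3953 = 37.6%, Central 759/1900 = 39.9% → Central
Neither sweeps: Lincoln wins 2 of 3 groups, Central wins 1. Central wins overall but not every group — no Simpson reversal.

No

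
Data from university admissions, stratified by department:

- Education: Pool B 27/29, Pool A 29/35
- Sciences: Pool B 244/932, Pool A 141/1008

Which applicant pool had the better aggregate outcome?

Pool B

Education: Pool B 27/29 = 93.1%, Pool A 29/35 = 82.9% → Pool B
Sciences: Pool B 244/932 = 26.2%, Pool A 141/1008 = 14.0% → Pool B
Overall: Pool B 271/961 = 28.2%, Pool A 170/1043 = 16.3% → Pool B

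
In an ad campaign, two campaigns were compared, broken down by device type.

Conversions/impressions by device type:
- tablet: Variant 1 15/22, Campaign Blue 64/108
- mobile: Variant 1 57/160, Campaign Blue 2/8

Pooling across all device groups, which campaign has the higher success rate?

Campaign Blue

Tablet: Variant 1 15/22 = 68.2%, Campaign Blue 64/108 = 59.3% → Variant 1
Mobile: Variant 1 57/160 = 35.6%, Campaign Blue 2/8 = 25.0% → Variant 1
Overall: Variant 1 72/182 = 39.6%, Campaign Blue 66/116 = 56.9% → Campaign Blue
(Variant 1 wins every device group but Campaign Blue wins overall — Variant 1's impressions skew toward the low-rate mobile group.)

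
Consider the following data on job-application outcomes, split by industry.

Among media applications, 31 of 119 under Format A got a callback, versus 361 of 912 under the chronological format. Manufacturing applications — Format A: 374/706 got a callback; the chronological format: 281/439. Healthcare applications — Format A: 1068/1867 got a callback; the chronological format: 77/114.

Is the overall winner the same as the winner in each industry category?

No

Media: Format A 31/119 = 26.1%, the chronological format 361/912 = 39.6% → the chronological format
Manufacturing: Format A 374/706 = 53.0%, the chronological format 281/439 = 64.0% → the chronological format
Healthcare: Format A 1068/1867 = 57.2%, the chronological format 77/114 = 67.5% → the chronological format
Overall: Format A 1473/2692 = 54.7%, the chronological format 719/1465 = 49.1% → Format A
The chronological format wins each industry group but Format A wins overall — the comparison reverses. The chronological format's applications skew toward media, which has a lower base rate.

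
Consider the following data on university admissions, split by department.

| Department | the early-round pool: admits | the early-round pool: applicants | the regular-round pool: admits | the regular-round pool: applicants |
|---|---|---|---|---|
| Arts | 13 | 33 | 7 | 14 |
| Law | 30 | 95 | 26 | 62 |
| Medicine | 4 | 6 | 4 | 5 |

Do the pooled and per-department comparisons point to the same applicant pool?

Yes

Arts: the early-round pool 13/33 = 39.4%, the regular-round pool 7/14 = 50.0% → the regular-round pool
Law: the early-round pool 30/95 = 31.6%, the regular-round pool 26/62 = 41.9% → the regular-round pool
Medicine: the early-round pool 4/6 = 66.7%, the regular-round pool 4/5 = 80.0% → the regular-round pool
Overall: the early-round pool 47/134 = 35.1%, the regular-round pool 37/81 = 45.7% → the regular-round pool
The regular-round pool wins overall and in every department group — no reversal.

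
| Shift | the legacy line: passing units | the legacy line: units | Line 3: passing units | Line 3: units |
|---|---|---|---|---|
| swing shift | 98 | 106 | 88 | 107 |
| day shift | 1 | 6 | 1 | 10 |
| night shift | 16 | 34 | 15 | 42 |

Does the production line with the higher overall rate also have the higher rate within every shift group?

Swing shift: the legacy line 98/106 = 92.5%, Line 3 88/107 = 82.2% → the legacy line
Day shift: the legacy line 1/6 = 16.7%, Line 3 1/10 = 10.0% → the legacy line
Night shift: the legacy line 16/34 = 47.1%, Line 3 15/42 = 35.7% → the legacy line
Overall: the legacy line 115/146 = 78.8%, Line 3 104/159 = 65.4% → the legacy line
The legacy line wins overall and in every shift group — no reversal.

Yes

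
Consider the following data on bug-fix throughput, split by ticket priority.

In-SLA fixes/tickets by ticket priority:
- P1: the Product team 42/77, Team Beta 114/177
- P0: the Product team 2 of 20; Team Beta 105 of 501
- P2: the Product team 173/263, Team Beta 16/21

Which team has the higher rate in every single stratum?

P1: the Product team 42/77 = 54.5%, Team Beta 114/177 = 64.4% → Team Beta
P0: the Product team 2/20 = 10.0%, Team Beta 105/501 = 21.0% → Team Beta
P2: the Product team 173/263 = 65.8%, Team Beta 16/21 = 76.2% → Team Beta
Team Beta has the higher rate in all 3 groups.

Team Beta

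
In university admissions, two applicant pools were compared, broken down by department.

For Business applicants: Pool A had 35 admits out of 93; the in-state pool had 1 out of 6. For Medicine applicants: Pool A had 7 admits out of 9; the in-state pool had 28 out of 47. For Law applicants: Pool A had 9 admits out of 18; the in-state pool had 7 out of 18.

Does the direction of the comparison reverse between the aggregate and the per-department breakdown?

Business: Pool A 35/93 = 37.6%, the in-state pool 1/6 = 16.7% → Pool A
Medicine: Pool A 7/9 = 77.8%, the in-state pool 28/47 = 59.6% → Pool A
Law: Pool A 9/18 = 50.0%, the in-state pool 7/18 = 38.9% → Pool A
Overall: Pool A 51/120 = 42.5%, the in-state pool 36/71 = 50.7% → the in-state pool
Pool A wins each department group but the in-state pool wins overall — the comparison reverses. Pool A's applicants skew toward Business, which has a lower base rate.

Yes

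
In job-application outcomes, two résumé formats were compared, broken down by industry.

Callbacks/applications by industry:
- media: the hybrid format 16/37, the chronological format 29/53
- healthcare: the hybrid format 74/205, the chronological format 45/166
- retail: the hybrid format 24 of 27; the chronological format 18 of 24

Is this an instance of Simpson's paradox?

No

Media: the hybrid format 16/37 = 43.2%, the chronological format 29/53 = 54.7% → the chronological format
Healthcare: the hybrid format 74/205 = 36.1%, the chronological format 45/166 = 27.1% → the hybrid format
Retail: the hybrid format 24/27 = 88.9%, the chronological format 18/24 = 75.0% → the hybrid format
Overall: the hybrid format 114/269 = 42.4%, the chronological format 92/243 = 37.9% → the hybrid format
Neither sweeps: the hybrid format wins 2 of 3 groups, the chronological format wins 1. The hybrid format wins overall but not every group — no Simpson reversal.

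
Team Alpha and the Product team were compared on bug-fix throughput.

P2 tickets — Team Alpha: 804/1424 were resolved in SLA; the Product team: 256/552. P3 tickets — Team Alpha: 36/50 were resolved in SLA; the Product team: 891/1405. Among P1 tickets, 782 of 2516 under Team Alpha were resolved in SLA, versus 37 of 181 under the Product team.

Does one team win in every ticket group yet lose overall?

P2: Team Alpha 804/1424 = 56.5%, the Product team 256/552 = 46.4% → Team Alpha
P3: Team Alpha 36/50 = 72.0%, the Product team 891/1405 = 63.4% → Team Alpha
P1: Team Alpha 782/2516 = 31.1%, the Product team 37/181 = 20.4% → Team Alpha
Overall: Team Alpha 1622/3990 = 40.7%, the Product team 1184/2138 = 55.4% → the Product team
Team Alpha wins each ticket group but the Product team wins overall — the comparison reverses. Team Alpha's tickets skew toward P1, which has a lower base rate.

Yes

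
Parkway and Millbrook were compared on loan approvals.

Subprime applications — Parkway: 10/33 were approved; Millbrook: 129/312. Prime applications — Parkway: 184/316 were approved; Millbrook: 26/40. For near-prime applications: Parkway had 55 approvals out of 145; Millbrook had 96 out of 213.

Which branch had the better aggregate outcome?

Subprime: Parkway 10/33 = 30.3%, Millbrook 129/312 = 41.3% → Millbrook
Prime: Parkway 184/316 = 58.2%, Millbrook 26/40 = 65.0% → Millbrook
Near-prime: Parkway 55/145 = 37.9%, Millbrook 96/213 = 45.1% → Millbrook
Overall: Parkway 249/494 = 50.4%, Millbrook 251/565 = 44.4% → Parkway
(Millbrook wins every credit group but Parkway wins overall — Millbrook's applications skew toward the low-rate subprime group.)

Parkway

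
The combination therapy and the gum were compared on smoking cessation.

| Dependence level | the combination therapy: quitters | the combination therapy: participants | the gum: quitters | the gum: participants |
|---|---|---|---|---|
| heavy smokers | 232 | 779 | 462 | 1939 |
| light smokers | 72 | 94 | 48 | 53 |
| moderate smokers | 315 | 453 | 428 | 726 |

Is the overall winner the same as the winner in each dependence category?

No

Heavy smokers: the combination therapy 232/779 = 29.8%, the gum 462/1939 = 23.8% → the combination therapy
Light smokers: the combination therapy 72/94 = 76.6%, the gum 48/53 = 90.6% → the gum
Moderate smokers: the combination therapy 315/453 = 69.5%, the gum 428/726 = 59.0% → the combination therapy
Overall: the combination therapy 619/1326 = 46.7%, the gum 938/2718 = 34.5% → the combination therapy
Neither sweeps: the combination therapy wins 2 of 3 groups, the gum wins 1. The combination therapy wins overall but not every group — no Simpson reversal.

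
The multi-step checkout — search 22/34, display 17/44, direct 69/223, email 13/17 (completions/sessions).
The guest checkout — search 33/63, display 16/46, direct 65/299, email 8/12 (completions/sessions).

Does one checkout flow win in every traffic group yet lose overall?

Search: the multi-step checkout 22/34 = 64.7%, the guest checkout 33/63 = 52.4% → the multi-step checkout
Display: the multi-step checkout 17/44 = 38.6%, the guest checkout 16/46 = 34.8% → the multi-step checkout
Direct: the multi-step checkout 69/223 = 30.9%, the guest checkout 65/299 = 21.7% → the multi-step checkout
Email: the multi-step checkout 13/17 = 76.5%, the guest checkout 8/12 = 66.7% → the multi-step checkout
Overall: the multi-step checkout 121/318 = 38.1%, the guest checkout 122/420 = 29.0% → the multi-step checkout
The multi-step checkout wins overall and in every traffic group — no reversal.

No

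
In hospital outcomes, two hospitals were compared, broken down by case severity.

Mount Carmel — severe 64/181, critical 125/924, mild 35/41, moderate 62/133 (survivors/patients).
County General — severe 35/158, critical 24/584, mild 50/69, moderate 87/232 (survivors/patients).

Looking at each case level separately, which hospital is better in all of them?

Mount Carmel

Severe: Mount Carmel 64/181 = 35.4%, County General 35/158 = 22.2% → Mount Carmel
Critical: Mount Carmel 125/924 = 13.5%, County General 24/584 = 4.1% → Mount Carmel
Mild: Mount Carmel 35/41 = 85.4%, County General 50/69 = 72.5% → Mount Carmel
Moderate: Mount Carmel 62/133 = 46.6%, County General 87/232 = 37.5% → Mount Carmel
Mount Carmel has the higher rate in all 4 groups.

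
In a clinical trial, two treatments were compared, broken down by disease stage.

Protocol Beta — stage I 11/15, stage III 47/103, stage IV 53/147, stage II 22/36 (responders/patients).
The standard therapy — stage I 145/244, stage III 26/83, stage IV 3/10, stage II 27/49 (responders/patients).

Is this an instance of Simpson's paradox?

Yes

Stage I: Protocol Beta 11/15 = 73.3%, the standard therapy 145/244 = 59.4% → Protocol Beta
Stage III: Protocol Beta 47/103 = 45.6%, the standard therapy 26/83 = 31.3% → Protocol Beta
Stage IV: Protocol Beta 53/147 = 36.1%, the standard therapy 3/10 = 30.0% → Protocol Beta
Stage II: Protocol Beta 22/36 = 61.1%, the standard therapy 27/49 = 55.1% → Protocol Beta
Overall: Protocol Beta 133/301 = 44.2%, the standard therapy 201/386 = 52.1% → the standard therapy
Protocol Beta wins each disease group but the standard therapy wins overall — the comparison reverses. Protocol Beta's patients skew toward stage IV, which has a lower base rate.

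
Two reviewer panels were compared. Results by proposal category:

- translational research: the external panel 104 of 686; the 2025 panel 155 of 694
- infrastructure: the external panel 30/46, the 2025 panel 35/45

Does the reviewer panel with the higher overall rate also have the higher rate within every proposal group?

Yes

Translational research: the external panel 104/686 = 15.2%, the 2025 panel 155/694 = 22.3% → the 2025 panel
Infrastructure: the external panel 30/46 = 65.2%, the 2025 panel 35/45 = 77.8% → the 2025 panel
Overall: the external panel 134/732 = 18.3%, the 2025 panel 190/739 = 25.7% → the 2025 panel
The 2025 panel wins overall and in every proposal group — no reversal.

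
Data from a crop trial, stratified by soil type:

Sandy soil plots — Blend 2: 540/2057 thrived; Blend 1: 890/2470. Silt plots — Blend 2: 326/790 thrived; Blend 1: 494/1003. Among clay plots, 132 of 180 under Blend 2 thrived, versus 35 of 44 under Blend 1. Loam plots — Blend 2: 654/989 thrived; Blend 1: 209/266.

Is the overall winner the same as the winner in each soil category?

Sandy soil: Blend 2 540/2057 = 26.3%, Blend 1 890/2470 = 36.0% → Blend 1
Silt: Blend 2 326/790 = 41.3%, Blend 1 494/1003 = 49.3% → Blend 1
Clay: Blend 2 132/180 = 73.3%, Blend 1 35/44 = 79.5% → Blend 1
Loam: Blend 2 654/989 = 66.1%, Blend 1 209/266 = 78.6% → Blend 1
Overall: Blend 2 1652/4016 = 41.1%, Blend 1 1628/3783 = 43.0% → Blend 1
Blend 1 wins overall and in every soil group — no reversal.

Yes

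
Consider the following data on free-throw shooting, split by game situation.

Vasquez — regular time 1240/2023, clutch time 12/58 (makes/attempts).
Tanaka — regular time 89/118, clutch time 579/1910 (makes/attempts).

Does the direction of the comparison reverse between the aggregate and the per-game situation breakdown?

Regular time: Vasquez 1240/2023 = 61.3%, Tanaka 89/118 = 75.4% → Tanaka
Clutch time: Vasquez 12/58 = 20.7%, Tanaka 579/1910 = 30.3% → Tanaka
Overall: Vasquez 1252/2081 = 60.2%, Tanaka 668/2028 = 32.9% → Vasquez
Tanaka wins each game group but Vasquez wins overall — the comparison reverses. Tanaka's attempts skew toward clutch time, which has a lower base rate.

Yes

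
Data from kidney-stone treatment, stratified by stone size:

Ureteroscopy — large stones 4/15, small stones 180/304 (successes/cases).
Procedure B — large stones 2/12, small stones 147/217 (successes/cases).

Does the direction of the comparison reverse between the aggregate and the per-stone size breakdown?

No

Large stones: ureteroscopy 4/15 = 26.7%, Procedure B 2/12 = 16.7% → ureteroscopy
Small stones: ureteroscopy 180/304 = 59.2%, Procedure B 147/217 = 67.7% → Procedure B
Overall: ureteroscopy 184/319 = 57.7%, Procedure B 149/229 = 65.1% → Procedure B
Neither sweeps: ureteroscopy wins 1 of 2 groups, Procedure B wins 1. Procedure B wins overall but not every group — no Simpson reversal.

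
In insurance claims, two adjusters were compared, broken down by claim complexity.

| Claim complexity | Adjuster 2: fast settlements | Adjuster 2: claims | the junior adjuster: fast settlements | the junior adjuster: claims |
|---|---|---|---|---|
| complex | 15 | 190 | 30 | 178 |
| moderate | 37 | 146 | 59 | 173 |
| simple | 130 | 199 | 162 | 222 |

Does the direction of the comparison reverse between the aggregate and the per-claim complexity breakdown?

Complex: Adjuster 2 15/190 = 7.9%, the junior adjuster 30/178 = 16.9% → the junior adjuster
Moderate: Adjuster 2 37/146 = 25.3%, the junior adjuster 59/173 = 34.1% → the junior adjuster
Simple: Adjuster 2 130/199 = 65.3%, the junior adjuster 162/222 = 73.0% → the junior adjuster
Overall: Adjuster 2 182/535 = 34.0%, the junior adjuster 251/573 = 43.8% → the junior adjuster
The junior adjuster wins overall and in every claim group — no reversal.

No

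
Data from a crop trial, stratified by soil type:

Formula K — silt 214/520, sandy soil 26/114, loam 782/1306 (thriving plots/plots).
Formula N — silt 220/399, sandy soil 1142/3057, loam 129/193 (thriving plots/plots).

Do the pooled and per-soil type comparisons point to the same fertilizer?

Silt: Formula K 214/520 = 41.2%, Formula N 220/399 = 55.1% → Formula N
Sandy soil: Formula K 26/114 = 22.8%, Formula N 1142/3057 = 37.4% → Formula N
Loam: Formula K 782/1306 = 59.9%, Formula N 129/193 = 66.8% → Formula N
Overall: Formula K 1022/1940 = 52.7%, Formula N 1491/3649 = 40.9% → Formula K
Formula N wins each soil group but Formula K wins overall — the comparison reverses. Formula N's plots skew toward sandy soil, which has a lower base rate.

No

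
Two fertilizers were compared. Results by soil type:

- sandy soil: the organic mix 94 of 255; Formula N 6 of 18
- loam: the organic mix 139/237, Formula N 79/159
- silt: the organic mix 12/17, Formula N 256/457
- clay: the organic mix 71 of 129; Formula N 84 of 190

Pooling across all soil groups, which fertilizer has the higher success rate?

Formula N

Sandy soil: the organic mix 94/255 = 36.9%, Formula N 6/18 = 33.3% → the organic mix
Loam: the organic mix 139/237 = 58.6%, Formula N 79/159 = 49.7% → the organic mix
Silt: the organic mix 12/17 = 70.6%, Formula N 256/457 = 56.0% → the organic mix
Clay: the organic mix 71/129 = 55.0%, Formula N 84/190 = 44.2% → the organic mix
Overall: the organic mix 316/638 = 49.5%, Formula N 425/824 = 51.6% → Formula N
(The organic mix wins every soil group but Formula N wins overall — the organic mix's plots skew toward the low-rate sandy soil group.)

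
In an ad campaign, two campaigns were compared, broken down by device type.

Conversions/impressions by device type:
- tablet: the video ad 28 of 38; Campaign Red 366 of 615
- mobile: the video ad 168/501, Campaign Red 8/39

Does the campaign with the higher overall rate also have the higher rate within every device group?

No

Tablet: the video ad 28/38 = 73.7%, Campaign Red 366/615 = 59.5% → the video ad
Mobile: the video ad 168/501 = 33.5%, Campaign Red 8/39 = 20.5% → the video ad
Overall: the video ad 196/539 = 36.4%, Campaign Red 374/654 = 57.2% → Campaign Red
The video ad wins each device group but Campaign Red wins overall — the comparison reverses. The video ad's impressions skew toward mobile, which has a lower base rate.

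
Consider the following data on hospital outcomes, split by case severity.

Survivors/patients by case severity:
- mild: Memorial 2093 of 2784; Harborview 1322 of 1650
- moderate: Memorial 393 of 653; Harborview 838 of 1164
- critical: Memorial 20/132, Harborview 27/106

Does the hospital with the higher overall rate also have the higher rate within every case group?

Yes

Mild: Memorial 2093/2784 = 75.2%, Harborview 1322/1650 = 80.1% → Harborview
Moderate: Memorial 393/653 = 60.2%, Harborview 838/1164 = 72.0% → Harborview
Critical: Memorial 20/132 = 15.2%, Harborview 27/106 = 25.5% → Harborview
Overall: Memorial 2506/3569 = 70.2%, Harborview 2187/2920 = 74.9% → Harborview
Harborview wins overall and in every case group — no reversal.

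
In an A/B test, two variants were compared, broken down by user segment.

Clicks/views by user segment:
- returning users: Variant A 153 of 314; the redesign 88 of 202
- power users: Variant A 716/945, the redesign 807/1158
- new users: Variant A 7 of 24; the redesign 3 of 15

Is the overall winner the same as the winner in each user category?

Yes

Returning users: Variant A 153/314 = 48.7%, the redesign 88/202 = 43.6% → Variant A
Power users: Variant A 716/945 = 75.8%, the redesign 807/1158 = 69.7% → Variant A
New users: Variant A 7/24 = 29.2%, the redesign 3/15 = 20.0% → Variant A
Overall: Variant A 876/1283 = 68.3%, the redesign 898/1375 = 65.3% → Variant A
Variant A wins overall and in every user group — no reversal.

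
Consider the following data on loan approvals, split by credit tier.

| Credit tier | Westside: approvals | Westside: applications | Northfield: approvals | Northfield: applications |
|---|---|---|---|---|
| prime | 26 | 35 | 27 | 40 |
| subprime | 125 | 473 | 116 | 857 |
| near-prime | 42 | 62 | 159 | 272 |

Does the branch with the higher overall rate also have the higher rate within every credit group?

Prime: Westside 26/35 = 74.3%, Northfield 27/40 = 67.5% → Westside
Subprime: Westside 125/473 = 26.4%, Northfield 116/857 = 13.5% → Westside
Near-prime: Westside 42/62 = 67.7%, Northfield 159/272 = 58.5% → Westside
Overall: Westside 193/570 = 33.9%, Northfield 302/1169 = 25.8% → Westside
Westside wins overall and in every credit group — no reversal.

Yes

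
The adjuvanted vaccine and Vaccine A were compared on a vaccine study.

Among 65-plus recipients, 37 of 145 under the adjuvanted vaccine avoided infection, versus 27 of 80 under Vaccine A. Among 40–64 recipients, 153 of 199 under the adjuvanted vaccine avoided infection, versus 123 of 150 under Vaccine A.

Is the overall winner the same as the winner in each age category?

Yes

65-plus: the adjuvanted vaccine 37/145 = 25.5%, Vaccine A 27/80 = 33.8% → Vaccine A
40–64: the adjuvanted vaccine 153/199 = 76.9%, Vaccine A 123/150 = 82.0% → Vaccine A
Overall: the adjuvanted vaccine 190/344 = 55.2%, Vaccine A 150/230 = 65.2% → Vaccine A
Vaccine A wins overall and in every age group — no reversal.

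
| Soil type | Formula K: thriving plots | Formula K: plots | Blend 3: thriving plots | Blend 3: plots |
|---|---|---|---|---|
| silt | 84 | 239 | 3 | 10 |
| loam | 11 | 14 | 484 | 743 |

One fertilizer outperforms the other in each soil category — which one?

Silt: Formula K 84/239 = 35.1%, Blend 3 3/10 = 30.0% → Formula K
Loam: Formula K 11/14 = 78.6%, Blend 3 484/743 = 65.1% → Formula K
Formula K has the higher rate in both groups.

Formula K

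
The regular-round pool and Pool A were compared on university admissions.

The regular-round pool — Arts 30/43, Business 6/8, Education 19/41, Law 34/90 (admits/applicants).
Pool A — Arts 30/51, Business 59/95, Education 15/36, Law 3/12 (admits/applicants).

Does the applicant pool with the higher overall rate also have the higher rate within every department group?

No

Arts: the regular-round pool 30/43 = 69.8%, Pool A 30/51 = 58.8% → the regular-round pool
Business: the regular-round pool 6/8 = 75.0%, Pool A 59/95 = 62.1% → the regular-round pool
Education: the regular-round pool 19/41 = 46.3%, Pool A 15/36 = 41.7% → the regular-round pool
Law: the regular-round pool 34/90 = 37.8%, Pool A 3/12 = 25.0% → the regular-round pool
Overall: the regular-round pool 89/182 = 48.9%, Pool A 107/194 = 55.2% → Pool A
The regular-round pool wins each department group but Pool A wins overall — the comparison reverses. The regular-round pool's applicants skew toward Law, which has a lower base rate.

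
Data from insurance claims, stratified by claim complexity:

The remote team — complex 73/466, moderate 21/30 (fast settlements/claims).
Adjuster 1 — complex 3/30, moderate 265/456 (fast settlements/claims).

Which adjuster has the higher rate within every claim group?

Complex: the remote team 73/466 = 15.7%, Adjuster 1 3/30 = 10.0% → the remote team
Moderate: the remote team 21/30 = 70.0%, Adjuster 1 265/456 = 58.1% → the remote team
The remote team has the higher rate in both groups.

the remote team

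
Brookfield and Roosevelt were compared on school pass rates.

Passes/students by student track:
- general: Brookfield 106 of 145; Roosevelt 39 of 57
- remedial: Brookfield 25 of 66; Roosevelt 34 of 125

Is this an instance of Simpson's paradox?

No

General: Brookfield 106/145 = 73.1%, Roosevelt 39/57 = 68.4% → Brookfield
Remedial: Brookfield 25/66 = 37.9%, Roosevelt 34/125 = 27.2% → Brookfield
Overall: Brookfield 131/211 = 62.1%, Roosevelt 73/182 = 40.1% → Brookfield
Brookfield wins overall and in every student group — no reversal.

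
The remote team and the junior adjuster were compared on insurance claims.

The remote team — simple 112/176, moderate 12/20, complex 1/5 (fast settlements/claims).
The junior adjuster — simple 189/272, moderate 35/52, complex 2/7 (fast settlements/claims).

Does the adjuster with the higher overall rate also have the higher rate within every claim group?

Yes

Simple: the remote team 112/176 = 63.6%, the junior adjuster 189/272 = 69.5% → the junior adjuster
Moderate: the remote team 12/20 = 60.0%, the junior adjuster 35/52 = 67.3% → the junior adjuster
Complex: the remote team 1/5 = 20.0%, the junior adjuster 2/7 = 28.6% → the junior adjuster
Overall: the remote team 125/201 = 62.2%, the junior adjuster 226/331 = 68.3% → the junior adjuster
The junior adjuster wins overall and in every claim group — no reversal.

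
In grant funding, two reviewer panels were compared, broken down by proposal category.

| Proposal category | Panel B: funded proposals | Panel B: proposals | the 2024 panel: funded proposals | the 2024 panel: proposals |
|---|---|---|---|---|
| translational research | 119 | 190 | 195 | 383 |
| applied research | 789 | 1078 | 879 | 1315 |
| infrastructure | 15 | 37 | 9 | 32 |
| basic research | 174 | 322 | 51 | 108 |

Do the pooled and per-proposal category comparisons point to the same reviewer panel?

Yes

Translational research: Panel B 119/190 = 62.6%, the 2024 panel 195/383 = 50.9% → Panel B
Applied research: Panel B 789/1078 = 73.2%, the 2024 panel 879/1315 = 66.8% → Panel B
Infrastructure: Panel B 15/37 = 40.5%, the 2024 panel 9/32 = 28.1% → Panel B
Basic research: Panel B 174/322 = 54.0%, the 2024 panel 51/108 = 47.2% → Panel B
Overall: Panel B 1097/1627 = 67.4%, the 2024 panel 1134/1838 = 61.7% → Panel B
Panel B wins overall and in every proposal group — no reversal.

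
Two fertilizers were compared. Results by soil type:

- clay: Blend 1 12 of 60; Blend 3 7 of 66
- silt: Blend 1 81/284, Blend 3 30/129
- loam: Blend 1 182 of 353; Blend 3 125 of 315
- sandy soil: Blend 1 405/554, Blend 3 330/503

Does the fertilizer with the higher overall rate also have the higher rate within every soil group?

Yes

Clay: Blend 1 12/60 = 20.0%, Blend 3 7/66 = 10.6% → Blend 1
Silt: Blend 1 81/284 = 28.5%, Blend 3 30/129 = 23.3% → Blend 1
Loam: Blend 1 182/353 = 51.6%, Blend 3 125/315 = 39.7% → Blend 1
Sandy soil: Blend 1 405/554 = 73.1%, Blend 3 330/503 = 65.6% → Blend 1
Overall: Blend 1 680/1251 = 54.4%, Blend 3 492/1013 = 48.6% → Blend 1
Blend 1 wins overall and in every soil group — no reversal.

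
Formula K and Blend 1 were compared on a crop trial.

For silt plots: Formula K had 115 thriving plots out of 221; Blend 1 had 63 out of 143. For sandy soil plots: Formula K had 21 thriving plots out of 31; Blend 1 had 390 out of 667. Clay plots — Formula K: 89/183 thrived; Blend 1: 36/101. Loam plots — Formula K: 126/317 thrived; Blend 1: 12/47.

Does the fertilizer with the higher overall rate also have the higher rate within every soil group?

Silt: Formula K 115/221 = 52.0%, Blend 1 63/143 = 44.1% → Formula K
Sandy soil: Formula K 21/31 = 67.7%, Blend 1 390/667 = 58.5% → Formula K
Clay: Formula K 89/183 = 48.6%, Blend 1 36/101 = 35.6% → Formula K
Loam: Formula K 126/317 = 39.7%, Blend 1 12/47 = 25.5% → Formula K
Overall: Formula K 351/752 = 46.7%, Blend 1 501/958 = 52.3% → Blend 1
Formula K wins each soil group but Blend 1 wins overall — the comparison reverses. Formula K's plots skew toward loam, which has a lower base rate.

No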